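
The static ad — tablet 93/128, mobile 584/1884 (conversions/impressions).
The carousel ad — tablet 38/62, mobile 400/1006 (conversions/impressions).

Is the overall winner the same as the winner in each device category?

No

Tablet: the static ad 93/128 = 72.7%, the carousel ad 38/62 = 61.3% → the static ad
Mobile: the static ad 584/1884 = 31.0%, the carousel ad 400/1006 = 39.8% → the carousel ad
Overall: the static ad 677/2012 = 33.6%, the carousel ad 438/1068 = 41.0% → the carousel ad
Neither sweeps: the static ad wins 1 of 2 groups, the carousel ad wins 1. The carousel ad wins overall but not every group — no Simpson reversal.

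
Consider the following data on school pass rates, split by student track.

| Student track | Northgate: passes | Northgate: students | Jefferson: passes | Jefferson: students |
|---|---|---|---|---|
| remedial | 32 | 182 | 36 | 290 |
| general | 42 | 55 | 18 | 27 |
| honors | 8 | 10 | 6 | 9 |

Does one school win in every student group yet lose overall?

Remedial: Northgate 32/182 = 17.6%, Jefferson 36/290 = 12.4% → Northgate
General: Northgate 42/55 = 76.4%, Jefferson 18/27 = 66.7% → Northgate
Honors: Northgate 8/10 = 80.0%, Jefferson 6/9 = 66.7% → Northgate
Overall: Northgate 82/247 = 33.2%, Jefferson 60/326 = 18.4% → Northgate
Northgate wins overall and in every student group — no reversal.

No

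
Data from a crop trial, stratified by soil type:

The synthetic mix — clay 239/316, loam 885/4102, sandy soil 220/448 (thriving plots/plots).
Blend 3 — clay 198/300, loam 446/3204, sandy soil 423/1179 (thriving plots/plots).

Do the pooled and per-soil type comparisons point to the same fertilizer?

Clay: the synthetic mix 239/316 = 75.6%, Blend 3 198/300 = 66.0% → the synthetic mix
Loam: the synthetic mix 885/4102 = 21.6%, Blend 3 446/3204 = 13.9% → the synthetic mix
Sandy soil: the synthetic mix 220/448 = 49.1%, Blend 3 423/1179 = 35.9% → the synthetic mix
Overall: the synthetic mix 1344/4866 = 27.6%, Blend 3 1067/4683 = 22.8% → the synthetic mix
The synthetic mix wins overall and in every soil group — no reversal.

Yes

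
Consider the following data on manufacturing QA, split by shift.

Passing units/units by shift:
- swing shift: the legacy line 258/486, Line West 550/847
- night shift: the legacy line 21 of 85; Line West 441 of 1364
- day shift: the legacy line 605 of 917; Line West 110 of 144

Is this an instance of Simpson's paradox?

Swing shift: the legacy line 258/486 = 53.1%, Line West 550/847 = 64.9% → Line West
Night shift: the legacy line 21/85 = 24.7%, Line West 441/1364 = 32.3% → Line West
Day shift: the legacy line 605/917 = 66.0%, Line West 110/144 = 76.4% → Line West
Overall: the legacy line 884/1488 = 59.4%, Line West 1101/2355 = 46.8% → the legacy line
Line West wins each shift group but the legacy line wins overall — the comparison reverses. Line West's units skew toward night shift, which has a lower base rate.

Yes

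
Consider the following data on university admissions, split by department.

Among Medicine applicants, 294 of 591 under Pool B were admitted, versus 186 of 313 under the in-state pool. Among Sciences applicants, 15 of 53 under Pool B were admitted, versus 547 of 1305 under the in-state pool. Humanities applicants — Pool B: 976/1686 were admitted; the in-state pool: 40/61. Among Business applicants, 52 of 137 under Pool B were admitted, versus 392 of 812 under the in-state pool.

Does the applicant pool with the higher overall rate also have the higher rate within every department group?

Medicine: Pool B 294/591 = 49.7%, the in-state pool 186/313 = 59.4% → the in-state pool
Sciences: Pool B 15/53 = 28.3%, the in-state pool 547/1305 = 41.9% → the in-state pool
Humanities: Pool B 976/1686 = 57.9%, the in-state pool 40/61 = 65.6% → the in-state pool
Business: Pool B 52/137 = 38.0%, the in-state pool 392/812 = 48.3% → the in-state pool
Overall: Pool B 1337/2467 = 54.2%, the in-state pool 1165/2491 = 46.8% → Pool B
The in-state pool wins each department group but Pool B wins overall — the comparison reverses. The in-state pool's applicants skew toward Sciences, which has a lower base rate.

No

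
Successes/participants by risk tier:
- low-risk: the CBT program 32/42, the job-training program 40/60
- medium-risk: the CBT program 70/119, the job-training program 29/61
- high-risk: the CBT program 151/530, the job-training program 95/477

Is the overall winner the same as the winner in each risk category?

Low-risk: the CBT program 32/42 = 76.2%, the job-training program 40/60 = 66.7% → the CBT program
Medium-risk: the CBT program 70/119 = 58.8%, the job-training program 29/61 = 47.5% → the CBT program
High-risk: the CBT program 151/530 = 28.5%, the job-training program 95/477 = 19.9% → the CBT program
Overall: the CBT program 253/691 = 36.6%, the job-training program 164/598 = 27.4% → the CBT program
The CBT program wins overall and in every risk group — no reversal.

Yes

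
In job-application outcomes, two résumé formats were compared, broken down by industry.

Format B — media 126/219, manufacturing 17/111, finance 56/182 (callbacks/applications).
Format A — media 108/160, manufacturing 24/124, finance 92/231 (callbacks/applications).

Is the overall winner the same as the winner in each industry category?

Yes

Media: Format B 126/219 = 57.5%, Format A 108/160 = 67.5% → Format A
Manufacturing: Format B 17/111 = 15.3%, Format A 24/124 = 19.4% → Format A
Finance: Format B 56/182 = 30.8%, Format A 92/231 = 39.8% → Format A
Overall: Format B 199/512 = 38.9%, Format A 224/515 = 43.5% → Format A
Format A wins overall and in every industry group — no reversal.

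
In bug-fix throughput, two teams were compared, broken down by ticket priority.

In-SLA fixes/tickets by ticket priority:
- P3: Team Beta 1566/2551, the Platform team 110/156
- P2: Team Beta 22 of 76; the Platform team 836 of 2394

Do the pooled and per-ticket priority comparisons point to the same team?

No

P3: Team Beta 1566/2551 = 61.4%, the Platform team 110/156 = 70.5% → the Platform team
P2: Team Beta 22/76 = 28.9%, the Platform team 836/2394 = 34.9% → the Platform team
Overall: Team Beta 1588/2627 = 60.4%, the Platform team 946/2550 = 37.1% → Team Beta
The Platform team wins each ticket group but Team Beta wins overall — the comparison reverses. The Platform team's tickets skew toward P2, which has a lower base rate.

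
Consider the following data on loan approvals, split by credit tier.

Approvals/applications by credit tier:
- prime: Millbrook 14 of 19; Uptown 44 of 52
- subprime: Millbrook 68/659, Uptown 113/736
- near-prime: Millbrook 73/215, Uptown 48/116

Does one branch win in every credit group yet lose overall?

Prime: Millbrook 14/19 = 73.7%, Uptown 44/52 = 84.6% → Uptown
Subprime: Millbrook 68/659 = 10.3%, Uptown 113/736 = 15.4% → Uptown
Near-prime: Millbrook 73/215 = 34.0%, Uptown 48/116 = 41.4% → Uptown
Overall: Millbrook 155/893 = 17.4%, Uptown 205/904 = 22.7% → Uptown
Uptown wins overall and in every credit group — no reversal.

No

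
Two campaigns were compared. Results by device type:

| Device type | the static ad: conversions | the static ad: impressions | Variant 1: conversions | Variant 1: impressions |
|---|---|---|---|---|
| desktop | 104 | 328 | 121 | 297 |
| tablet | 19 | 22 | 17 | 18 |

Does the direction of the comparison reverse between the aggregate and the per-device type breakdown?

Desktop: the static ad 104/328 = 31.7%, Variant 1 121/297 = 40.7% → Variant 1
Tablet: the static ad 19/22 = 86.4%, Variant 1 17/18 = 94.4% → Variant 1
Overall: the static ad 123/350 = 35.1%, Variant 1 138/315 = 43.8% → Variant 1
Variant 1 wins overall and in every device group — no reversal.

No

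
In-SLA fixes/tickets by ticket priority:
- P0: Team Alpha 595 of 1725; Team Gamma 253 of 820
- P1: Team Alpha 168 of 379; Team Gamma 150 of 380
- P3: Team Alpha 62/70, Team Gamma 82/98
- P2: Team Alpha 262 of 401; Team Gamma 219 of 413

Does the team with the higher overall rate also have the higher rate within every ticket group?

P0: Team Alpha 595/1725 = 34.5%, Team Gamma 253/820 = 30.9% → Team Alpha
P1: Team Alpha 168/379 = 44.3%, Team Gamma 150/380 = 39.5% → Team Alpha
P3: Team Alpha 62/70 = 88.6%, Team Gamma 82/98 = 83.7% → Team Alpha
P2: Team Alpha 262/401 = 65.3%, Team Gamma 219/413 = 53.0% → Team Alpha
Overall: Team Alpha 1087/2575 = 42.2%, Team Gamma 704/1711 = 41.1% → Team Alpha
Team Alpha wins overall and in every ticket group — no reversal.

Yes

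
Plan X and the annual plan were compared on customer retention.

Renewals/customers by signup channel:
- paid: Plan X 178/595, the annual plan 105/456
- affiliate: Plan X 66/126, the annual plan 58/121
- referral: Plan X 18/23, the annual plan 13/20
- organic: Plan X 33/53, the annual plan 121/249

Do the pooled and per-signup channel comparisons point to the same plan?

Yes

Paid: Plan X 178/595 = 29.9%, the annual plan 105/456 = 23.0% → Plan X
Affiliate: Plan X 66/126 = 52.4%, the annual plan 58/121 = 47.9% → Plan X
Referral: Plan X 18/23 = 78.3%, the annual plan 13/20 = 65.0% → Plan X
Organic: Plan X 33/53 = 62.3%, the annual plan 121/249 = 48.6% → Plan X
Overall: Plan X 295/797 = 37.0%, the annual plan 297/846 = 35.1% → Plan X
Plan X wins overall and in every signup group — no reversal.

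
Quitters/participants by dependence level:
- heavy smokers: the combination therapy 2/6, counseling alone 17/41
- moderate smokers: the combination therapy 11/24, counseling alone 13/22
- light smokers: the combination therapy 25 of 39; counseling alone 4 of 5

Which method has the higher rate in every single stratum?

counseling alone

Heavy smokers: the combination therapy 2/6 = 33.3%, counseling alone 17/41 = 41.5% → counseling alone
Moderate smokers: the combination therapy 11/24 = 45.8%, counseling alone 13/22 = 59.1% → counseling alone
Light smokers: the combination therapy 25/39 = 64.1%, counseling alone 4/5 = 80.0% → counseling alone
Counseling alone has the higher rate in all 3 groups.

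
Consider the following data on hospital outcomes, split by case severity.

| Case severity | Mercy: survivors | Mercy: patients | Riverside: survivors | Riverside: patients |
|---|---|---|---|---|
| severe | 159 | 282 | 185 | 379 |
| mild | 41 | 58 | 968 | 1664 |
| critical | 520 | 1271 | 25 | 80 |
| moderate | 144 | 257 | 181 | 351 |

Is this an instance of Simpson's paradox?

Severe: Mercy 159/282 = 56.4%, Riverside 185/379 = 48.8% → Mercy
Mild: Mercy 41/58 = 70.7%, Riverside 968/1664 = 58.2% → Mercy
Critical: Mercy 520/1271 = 40.9%, Riverside 25/80 = 31.2% → Mercy
Moderate: Mercy 144/257 = 56.0%, Riverside 181/351 = 51.6% → Mercy
Overall: Mercy 864/1868 = 46.3%, Riverside 1359/2474 = 54.9% → Riverside
Mercy wins each case group but Riverside wins overall — the comparison reverses. Mercy's patients skew toward critical, which has a lower base rate.

Yes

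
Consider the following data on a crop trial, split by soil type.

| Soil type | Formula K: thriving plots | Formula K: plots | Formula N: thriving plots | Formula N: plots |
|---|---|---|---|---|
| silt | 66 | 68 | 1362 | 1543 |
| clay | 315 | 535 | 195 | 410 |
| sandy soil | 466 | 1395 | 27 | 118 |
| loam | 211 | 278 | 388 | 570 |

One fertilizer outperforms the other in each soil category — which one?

Silt: Formula K 66/68 = 97.1%, Formula N 1362/1543 = 88.3% → Formula K
Clay: Formula K 315/535 = 58.9%, Formula N 195/410 = 47.6% → Formula K
Sandy soil: Formula K 466/1395 = 33.4%, Formula N 27/118 = 22.9% → Formula K
Loam: Formula K 211/278 = 75.9%, Formula N 388/570 = 68.1% → Formula K
Formula K has the higher rate in all 4 groups.

Formula K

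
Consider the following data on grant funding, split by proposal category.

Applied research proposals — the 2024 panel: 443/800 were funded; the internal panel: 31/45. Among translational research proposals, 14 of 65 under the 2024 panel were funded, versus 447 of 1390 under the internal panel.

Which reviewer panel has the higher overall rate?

the 2024 panel

Applied research: the 2024 panel 443/800 = 55.4%, the internal panel 31/45 = 68.9% → the internal panel
Translational research: the 2024 panel 14/65 = 21.5%, the internal panel 447/1390 = 32.2% → the internal panel
Overall: the 2024 panel 457/865 = 52.8%, the internal panel 478/1435 = 33.3% → the 2024 panel
(The internal panel wins every proposal group but the 2024 panel wins overall — the internal panel's proposals skew toward the low-rate translational research group.)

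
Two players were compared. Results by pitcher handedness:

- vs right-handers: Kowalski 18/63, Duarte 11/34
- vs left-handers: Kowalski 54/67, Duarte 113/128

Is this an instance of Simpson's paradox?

No

Vs right-handers: Kowalski 18/63 = 28.6%, Duarte 11/34 = 32.4% → Duarte
Vs left-handers: Kowalski 54/67 = 80.6%, Duarte 113/128 = 88.3% → Duarte
Overall: Kowalski 72/130 = 55.4%, Duarte 124/162 = 76.5% → Duarte
Duarte wins overall and in every pitcher group — no reversal.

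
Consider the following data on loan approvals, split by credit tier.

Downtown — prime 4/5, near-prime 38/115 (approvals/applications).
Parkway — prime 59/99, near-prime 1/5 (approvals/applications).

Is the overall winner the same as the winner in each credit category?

No

Prime: Downtown 4/5 = 80.0%, Parkway 59/99 = 59.6% → Downtown
Near-prime: Downtown 38/115 = 33.0%, Parkway 1/5 = 20.0% → Downtown
Overall: Downtown 42/120 = 35.0%, Parkway 60/104 = 57.7% → Parkway
Downtown wins each credit group but Parkway wins overall — the comparison reverses. Downtown's applications skew toward near-prime, which has a lower base rate.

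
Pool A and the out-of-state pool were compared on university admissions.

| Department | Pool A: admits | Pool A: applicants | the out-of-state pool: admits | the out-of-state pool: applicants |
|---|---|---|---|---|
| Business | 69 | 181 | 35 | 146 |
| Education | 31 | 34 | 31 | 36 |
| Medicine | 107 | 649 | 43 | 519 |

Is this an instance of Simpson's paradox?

No

Business: Pool A 69/181 = 38.1%, the out-of-state pool 35/146 = 24.0% → Pool A
Education: Pool A 31/34 = 91.2%, the out-of-state pool 31/36 = 86.1% → Pool A
Medicine: Pool A 107/649 = 16.5%, the out-of-state pool 43/519 = 8.3% → Pool A
Overall: Pool A 207/864 = 24.0%, the out-of-state pool 109/701 = 15.5% → Pool A
Pool A wins overall and in every department group — no reversal.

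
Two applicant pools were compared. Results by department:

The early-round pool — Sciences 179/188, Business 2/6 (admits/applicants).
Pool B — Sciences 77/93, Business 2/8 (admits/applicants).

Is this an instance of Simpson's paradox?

No

Sciences: the early-round pool 179/188 = 95.2%, Pool B 77/93 = 82.8% → the early-round pool
Business: the early-round pool 2/6 = 33.3%, Pool B 2/8 = 25.0% → the early-round pool
Overall: the early-round pool 181/194 = 93.3%, Pool B 79/101 = 78.2% → the early-round pool
The early-round pool wins overall and in every department group — no reversal.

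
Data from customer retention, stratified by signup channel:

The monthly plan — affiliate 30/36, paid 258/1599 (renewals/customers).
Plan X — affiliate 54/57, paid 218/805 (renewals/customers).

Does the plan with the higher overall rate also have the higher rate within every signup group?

Yes

Affiliate: the monthly plan 30/36 = 83.3%, Plan X 54/57 = 94.7% → Plan X
Paid: the monthly plan 258/1599 = 16.1%, Plan X 218/805 = 27.1% → Plan X
Overall: the monthly plan 288/1635 = 17.6%, Plan X 272/862 = 31.6% → Plan X
Plan X wins overall and in every signup group — no reversal.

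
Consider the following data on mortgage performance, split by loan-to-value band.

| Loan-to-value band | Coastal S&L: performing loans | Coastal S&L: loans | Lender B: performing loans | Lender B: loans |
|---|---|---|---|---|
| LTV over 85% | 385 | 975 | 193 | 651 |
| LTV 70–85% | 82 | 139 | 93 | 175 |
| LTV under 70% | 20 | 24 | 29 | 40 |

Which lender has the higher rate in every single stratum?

Coastal S&L

LTV over 85%: Coastal S&L 385/975 = 39.5%, Lender B 193/651 = 29.6% → Coastal S&L
LTV 70–85%: Coastal S&L 82/139 = 59.0%, Lender B 93/175 = 53.1% → Coastal S&L
LTV under 70%: Coastal S&L 20/24 = 83.3%, Lender B 29/40 = 72.5% → Coastal S&L
Coastal S&L has the higher rate in all 3 groups.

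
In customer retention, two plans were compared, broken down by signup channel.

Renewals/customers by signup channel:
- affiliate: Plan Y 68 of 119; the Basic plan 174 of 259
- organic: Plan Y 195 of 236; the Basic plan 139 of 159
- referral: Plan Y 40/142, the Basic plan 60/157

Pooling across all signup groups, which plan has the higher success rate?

Affiliate: Plan Y 68/119 = 57.1%, the Basic plan 174/259 = 67.2% → the Basic plan
Organic: Plan Y 195/236 = 82.6%, the Basic plan 139/159 = 87.4% → the Basic plan
Referral: Plan Y 40/142 = 28.2%, the Basic plan 60/157 = 38.2% → the Basic plan
Overall: Plan Y 303/497 = 61.0%, the Basic plan 373/575 = 64.9% → the Basic plan

the Basic plan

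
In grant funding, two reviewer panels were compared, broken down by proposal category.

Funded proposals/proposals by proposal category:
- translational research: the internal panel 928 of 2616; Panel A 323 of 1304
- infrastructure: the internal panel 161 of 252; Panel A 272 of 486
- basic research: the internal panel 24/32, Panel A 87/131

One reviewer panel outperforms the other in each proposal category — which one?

Translational research: the internal panel 928/2616 = 35.5%, Panel A 323/1304 = 24.8% → the internal panel
Infrastructure: the internal panel 161/252 = 63.9%, Panel A 272/486 = 56.0% → the internal panel
Basic research: the internal panel 24/32 = 75.0%, Panel A 87/131 = 66.4% → the internal panel
The internal panel has the higher rate in all 3 groups.

the internal panel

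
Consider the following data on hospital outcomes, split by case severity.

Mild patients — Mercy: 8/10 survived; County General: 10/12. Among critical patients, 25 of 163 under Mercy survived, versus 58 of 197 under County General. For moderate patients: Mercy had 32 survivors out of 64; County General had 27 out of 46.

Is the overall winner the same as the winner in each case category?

Mild: Mercy 8/10 = 80.0%, County General 10/12 = 83.3% → County General
Critical: Mercy 25/163 = 15.3%, County General 58/197 = 29.4% → County General
Moderate: Mercy 32/64 = 50.0%, County General 27/46 = 58.7% → County General
Overall: Mercy 65/237 = 27.4%, County General 95/255 = 37.3% → County General
County General wins overall and in every case group — no reversal.

Yes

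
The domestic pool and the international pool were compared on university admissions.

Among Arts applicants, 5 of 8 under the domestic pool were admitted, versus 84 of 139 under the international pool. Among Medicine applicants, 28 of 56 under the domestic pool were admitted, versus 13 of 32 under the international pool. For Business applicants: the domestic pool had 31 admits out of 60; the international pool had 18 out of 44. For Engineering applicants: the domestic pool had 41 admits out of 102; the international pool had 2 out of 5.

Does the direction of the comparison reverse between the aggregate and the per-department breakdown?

Arts: the domestic pool 5/8 = 62.5%, the international pool 84/139 = 60.4% → the domestic pool
Medicine: the domestic pool 28/56 = 50.0%, the international pool 13/32 = 40.6% → the domestic pool
Business: the domestic pool 31/60 = 51.7%, the international pool 18/44 = 40.9% → the domestic pool
Engineering: the domestic pool 41/102 = 40.2%, the international pool 2/5 = 40.0% → the domestic pool
Overall: the domestic pool 105/226 = 46.5%, the international pool 117/220 = 53.2% → the international pool
The domestic pool wins each department group but the international pool wins overall — the comparison reverses. The domestic pool's applicants skew toward Engineering, which has a lower base rate.

Yes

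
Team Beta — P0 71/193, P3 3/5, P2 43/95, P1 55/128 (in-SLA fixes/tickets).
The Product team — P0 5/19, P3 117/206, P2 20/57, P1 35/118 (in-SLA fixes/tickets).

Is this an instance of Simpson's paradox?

P0: Team Beta 71/193 = 36.8%, the Product team 5/19 = 26.3% → Team Beta
P3: Team Beta 3/5 = 60.0%, the Product team 117/206 = 56.8% → Team Beta
P2: Team Beta 43/95 = 45.3%, the Product team 20/57 = 35.1% → Team Beta
P1: Team Beta 55/128 = 43.0%, the Product team 35/118 = 29.7% → Team Beta
Overall: Team Beta 172/421 = 40.9%, the Product team 177/400 = 44.2% → the Product team
Team Beta wins each ticket group but the Product team wins overall — the comparison reverses. Team Beta's tickets skew toward P0, which has a lower base rate.

Yes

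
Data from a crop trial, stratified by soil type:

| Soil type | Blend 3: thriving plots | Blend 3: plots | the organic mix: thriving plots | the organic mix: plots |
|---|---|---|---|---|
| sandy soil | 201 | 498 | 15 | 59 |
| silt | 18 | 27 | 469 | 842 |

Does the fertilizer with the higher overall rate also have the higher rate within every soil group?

No

Sandy soil: Blend 3 201/498 = 40.4%, the organic mix 15/59 = 25.4% → Blend 3
Silt: Blend 3 18/27 = 66.7%, the organic mix 469/842 = 55.7% → Blend 3
Overall: Blend 3 219/525 = 41.7%, the organic mix 484/901 = 53.7% → the organic mix
Blend 3 wins each soil group but the organic mix wins overall — the comparison reverses. Blend 3's plots skew toward sandy soil, which has a lower base rate.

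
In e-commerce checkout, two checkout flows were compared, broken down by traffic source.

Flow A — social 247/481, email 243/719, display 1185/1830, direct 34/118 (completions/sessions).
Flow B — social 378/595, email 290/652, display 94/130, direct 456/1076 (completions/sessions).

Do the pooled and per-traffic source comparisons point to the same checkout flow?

No

Social: Flow A 247/481 = 51.4%, Flow B 378/595 = 63.5% → Flow B
Email: Flow A 243/719 = 33.8%, Flow B 290/652 = 44.5% → Flow B
Display: Flow A 1185/1830 = 64.8%, Flow B 94/130 = 72.3% → Flow B
Direct: Flow A 34/118 = 28.8%, Flow B 456/1076 = 42.4% → Flow B
Overall: Flow A 1709/3148 = 54.3%, Flow B 1218/2453 = 49.7% → Flow A
Flow B wins each traffic group but Flow A wins overall — the comparison reverses. Flow B's sessions skew toward direct, which has a lower base rate.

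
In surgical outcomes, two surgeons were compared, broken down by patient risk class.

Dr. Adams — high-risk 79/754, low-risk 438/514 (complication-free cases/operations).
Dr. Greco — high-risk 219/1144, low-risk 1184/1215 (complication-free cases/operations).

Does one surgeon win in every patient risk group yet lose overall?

No

High-risk: Dr. Adams 79/754 = 10.5%, Dr. Greco 219/1144 = 19.1% → Dr. Greco
Low-risk: Dr. Adams 438/514 = 85.2%, Dr. Greco 1184/1215 = 97.4% → Dr. Greco
Overall: Dr. Adams 517/1268 = 40.8%, Dr. Greco 1403/2359 = 59.5% → Dr. Greco
Dr. Greco wins overall and in every patient risk group — no reversal.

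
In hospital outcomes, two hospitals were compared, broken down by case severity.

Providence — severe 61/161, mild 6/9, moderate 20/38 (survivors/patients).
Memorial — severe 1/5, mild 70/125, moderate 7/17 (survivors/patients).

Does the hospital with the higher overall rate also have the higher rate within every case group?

No

Severe: Providence 61/161 = 37.9%, Memorial 1/5 = 20.0% → Providence
Mild: Providence 6/9 = 66.7%, Memorial 70/125 = 56.0% → Providence
Moderate: Providence 20/38 = 52.6%, Memorial 7/17 = 41.2% → Providence
Overall: Providence 87/208 = 41.8%, Memorial 78/147 = 53.1% → Memorial
Providence wins each case group but Memorial wins overall — the comparison reverses. Providence's patients skew toward severe, which has a lower base rate.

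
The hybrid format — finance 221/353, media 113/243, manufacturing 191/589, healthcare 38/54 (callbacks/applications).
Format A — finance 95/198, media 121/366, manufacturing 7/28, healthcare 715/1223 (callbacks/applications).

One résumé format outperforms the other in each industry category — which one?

Finance: the hybrid format 221/353 = 62.6%, Format A 95/198 = 48.0% → the hybrid format
Media: the hybrid format 113/243 = 46.5%, Format A 121/366 = 33.1% → the hybrid format
Manufacturing: the hybrid format 191/589 = 32.4%, Format A 7/28 = 25.0% → the hybrid format
Healthcare: the hybrid format 38/54 = 70.4%, Format A 715/1223 = 58.5% → the hybrid format
The hybrid format has the higher rate in all 4 groups.

the hybrid format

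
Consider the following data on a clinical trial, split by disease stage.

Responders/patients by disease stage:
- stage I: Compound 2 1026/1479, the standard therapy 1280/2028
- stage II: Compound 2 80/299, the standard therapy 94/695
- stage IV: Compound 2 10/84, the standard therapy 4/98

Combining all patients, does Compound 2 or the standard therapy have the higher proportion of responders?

Compound 2

Stage I: Compound 2 1026/1479 = 69.4%, the standard therapy 1280/2028 = 63.1% → Compound 2
Stage II: Compound 2 80/299 = 26.8%, the standard therapy 94/695 = 13.5% → Compound 2
Stage IV: Compound 2 10/84 = 11.9%, the standard therapy 4/98 = 4.1% → Compound 2
Overall: Compound 2 1116/1862 = 59.9%, the standard therapy 1378/2821 = 48.8% → Compound 2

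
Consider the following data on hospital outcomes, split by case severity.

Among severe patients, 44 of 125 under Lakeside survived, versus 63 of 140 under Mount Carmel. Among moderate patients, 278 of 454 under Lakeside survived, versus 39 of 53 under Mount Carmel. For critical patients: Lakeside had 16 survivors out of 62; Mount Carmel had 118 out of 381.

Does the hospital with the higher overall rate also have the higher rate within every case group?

No

Severe: Lakeside 44/125 = 35.2%, Mount Carmel 63/140 = 45.0% → Mount Carmel
Moderate: Lakeside 278/454 = 61.2%, Mount Carmel 39/53 = 73.6% → Mount Carmel
Critical: Lakeside 16/62 = 25.8%, Mount Carmel 118/381 = 31.0% → Mount Carmel
Overall: Lakeside 338/641 = 52.7%, Mount Carmel 220/574 = 38.3% → Lakeside
Mount Carmel wins each case group but Lakeside wins overall — the comparison reverses. Mount Carmel's patients skew toward critical, which has a lower base rate.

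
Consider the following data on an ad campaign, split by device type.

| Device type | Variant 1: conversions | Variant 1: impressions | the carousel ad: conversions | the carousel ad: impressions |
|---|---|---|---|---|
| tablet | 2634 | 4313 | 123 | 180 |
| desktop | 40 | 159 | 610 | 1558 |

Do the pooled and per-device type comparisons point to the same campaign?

Tablet: Variant 1 2634/4313 = 61.1%, the carousel ad 123/180 = 68.3% → the carousel ad
Desktop: Variant 1 40/159 = 25.2%, the carousel ad 610/1558 = 39.2% → the carousel ad
Overall: Variant 1 2674/4472 = 59.8%, the carousel ad 733/1738 = 42.2% → Variant 1
The carousel ad wins each device group but Variant 1 wins overall — the comparison reverses. The carousel ad's impressions skew toward desktop, which has a lower base rate.

No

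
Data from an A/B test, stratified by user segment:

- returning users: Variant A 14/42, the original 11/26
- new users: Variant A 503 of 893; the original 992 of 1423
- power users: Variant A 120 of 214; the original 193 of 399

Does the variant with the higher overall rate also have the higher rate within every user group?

No

Returning users: Variant A 14/42 = 33.3%, the original 11/26 = 42.3% → the original
New users: Variant A 503/893 = 56.3%, the original 992/1423 = 69.7% → the original
Power users: Variant A 120/214 = 56.1%, the original 193/399 = 48.4% → Variant A
Overall: Variant A 637/1149 = 55.4%, the original 1196/1848 = 64.7% → the original
Neither sweeps: Variant A wins 1 of 3 groups, the original wins 2. The original wins overall but not every group — no Simpson reversal.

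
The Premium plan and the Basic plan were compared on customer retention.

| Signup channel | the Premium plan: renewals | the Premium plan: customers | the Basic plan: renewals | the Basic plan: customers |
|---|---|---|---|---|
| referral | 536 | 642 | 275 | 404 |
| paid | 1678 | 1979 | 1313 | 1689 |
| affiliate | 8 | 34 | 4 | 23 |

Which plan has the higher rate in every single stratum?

Referral: the Premium plan 536/642 = 83.5%, the Basic plan 275/404 = 68.1% → the Premium plan
Paid: the Premium plan 1678/1979 = 84.8%, the Basic plan 1313/1689 = 77.7% → the Premium plan
Affiliate: the Premium plan 8/34 = 23.5%, the Basic plan 4/23 = 17.4% → the Premium plan
The Premium plan has the higher rate in all 3 groups.

the Premium plan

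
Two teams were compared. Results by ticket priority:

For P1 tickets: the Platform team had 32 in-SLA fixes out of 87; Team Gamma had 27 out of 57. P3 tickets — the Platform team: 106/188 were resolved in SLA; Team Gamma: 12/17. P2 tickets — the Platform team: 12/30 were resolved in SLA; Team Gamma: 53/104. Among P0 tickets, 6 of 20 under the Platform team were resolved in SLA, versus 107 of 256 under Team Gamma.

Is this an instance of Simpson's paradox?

Yes

P1: the Platform team 32/87 = 36.8%, Team Gamma 27/57 = 47.4% → Team Gamma
P3: the Platform team 106/188 = 56.4%, Team Gamma 12/17 = 70.6% → Team Gamma
P2: the Platform team 12/30 = 40.0%, Team Gamma 53/104 = 51.0% → Team Gamma
P0: the Platform team 6/20 = 30.0%, Team Gamma 107/256 = 41.8% → Team Gamma
Overall: the Platform team 156/325 = 48.0%, Team Gamma 199/434 = 45.9% → the Platform team
Team Gamma wins each ticket group but the Platform team wins overall — the comparison reverses. Team Gamma's tickets skew toward P0, which has a lower base rate.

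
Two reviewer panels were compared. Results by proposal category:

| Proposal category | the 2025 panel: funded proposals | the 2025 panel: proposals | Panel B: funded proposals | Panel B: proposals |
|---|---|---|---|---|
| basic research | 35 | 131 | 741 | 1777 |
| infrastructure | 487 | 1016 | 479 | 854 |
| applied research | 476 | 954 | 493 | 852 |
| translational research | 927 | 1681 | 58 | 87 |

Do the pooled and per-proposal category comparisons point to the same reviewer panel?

Basic research: the 2025 panel 35/131 = 26.7%, Panel B 741/1777 = 41.7% → Panel B
Infrastructure: the 2025 panel 487/1016 = 47.9%, Panel B 479/854 = 56.1% → Panel B
Applied research: the 2025 panel 476/954 = 49.9%, Panel B 493/852 = 57.9% → Panel B
Translational research: the 2025 panel 927/1681 = 55.1%, Panel B 58/87 = 66.7% → Panel B
Overall: the 2025 panel 1925/3782 = 50.9%, Panel B 1771/3570 = 49.6% → the 2025 panel
Panel B wins each proposal group but the 2025 panel wins overall — the comparison reverses. Panel B's proposals skew toward basic research, which has a lower base rate.

No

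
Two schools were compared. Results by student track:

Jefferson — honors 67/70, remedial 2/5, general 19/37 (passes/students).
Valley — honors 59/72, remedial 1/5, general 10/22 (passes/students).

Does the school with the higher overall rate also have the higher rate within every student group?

Honors: Jefferson 67/70 = 95.7%, Valley 59/72 = 81.9% → Jefferson
Remedial: Jefferson 2/5 = 40.0%, Valley 1/5 = 20.0% → Jefferson
General: Jefferson 19/37 = 51.4%, Valley 10/22 = 45.5% → Jefferson
Overall: Jefferson 88/112 = 78.6%, Valley 70/99 = 70.7% → Jefferson
Jefferson wins overall and in every student group — no reversal.

Yes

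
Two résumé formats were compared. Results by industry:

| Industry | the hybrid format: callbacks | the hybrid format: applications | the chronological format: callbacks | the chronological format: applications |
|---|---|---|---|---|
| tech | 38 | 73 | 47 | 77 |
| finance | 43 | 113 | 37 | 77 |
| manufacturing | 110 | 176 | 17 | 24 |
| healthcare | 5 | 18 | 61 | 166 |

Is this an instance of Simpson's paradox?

Yes

Tech: the hybrid format 38/73 = 52.1%, the chronological format 47/77 = 61.0% → the chronological format
Finance: the hybrid format 43/113 = 38.1%, the chronological format 37/77 = 48.1% → the chronological format
Manufacturing: the hybrid format 110/176 = 62.5%, the chronological format 17/24 = 70.8% → the chronological format
Healthcare: the hybrid format 5/18 = 27.8%, the chronological format 61/166 = 36.7% → the chronological format
Overall: the hybrid format 196/380 = 51.6%, the chronological format 162/344 = 47.1% → the hybrid format
The chronological format wins each industry group but the hybrid format wins overall — the comparison reverses. The chronological format's applications skew toward healthcare, which has a lower base rate.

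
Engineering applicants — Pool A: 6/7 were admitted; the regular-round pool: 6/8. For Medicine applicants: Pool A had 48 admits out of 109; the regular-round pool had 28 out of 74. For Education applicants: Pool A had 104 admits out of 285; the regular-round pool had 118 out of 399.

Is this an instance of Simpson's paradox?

Engineering: Pool A 6/7 = 85.7%, the regular-round pool 6/8 = 75.0% → Pool A
Medicine: Pool A 48/109 = 44.0%, the regular-round pool 28/74 = 37.8% → Pool A
Education: Pool A 104/285 = 36.5%, the regular-round pool 118/399 = 29.6% → Pool A
Overall: Pool A 158/401 = 39.4%, the regular-round pool 152/481 = 31.6% → Pool A
Pool A wins overall and in every department group — no reversal.

No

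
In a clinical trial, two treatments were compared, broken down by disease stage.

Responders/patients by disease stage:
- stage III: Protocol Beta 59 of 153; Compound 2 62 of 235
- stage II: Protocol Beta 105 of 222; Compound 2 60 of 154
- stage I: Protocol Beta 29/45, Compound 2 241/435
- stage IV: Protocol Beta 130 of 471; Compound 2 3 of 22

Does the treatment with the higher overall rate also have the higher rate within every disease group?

Stage III: Protocol Beta 59/153 = 38.6%, Compound 2 62/235 = 26.4% → Protocol Beta
Stage II: Protocol Beta 105/222 = 47.3%, Compound 2 60/154 = 39.0% → Protocol Beta
Stage I: Protocol Beta 29/45 = 64.4%, Compound 2 241/435 = 55.4% → Protocol Beta
Stage IV: Protocol Beta 130/471 = 27.6%, Compound 2 3/22 = 13.6% → Protocol Beta
Overall: Protocol Beta 323/891 = 36.3%, Compound 2 366/846 = 43.3% → Compound 2
Protocol Beta wins each disease group but Compound 2 wins overall — the comparison reverses. Protocol Beta's patients skew toward stage IV, which has a lower base rate.

No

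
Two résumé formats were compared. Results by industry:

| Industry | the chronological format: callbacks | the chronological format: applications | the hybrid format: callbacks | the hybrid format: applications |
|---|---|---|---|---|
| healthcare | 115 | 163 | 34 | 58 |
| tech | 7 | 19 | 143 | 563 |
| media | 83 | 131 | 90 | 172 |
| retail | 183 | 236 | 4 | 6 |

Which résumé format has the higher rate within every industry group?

Healthcare: the chronological format 115/163 = 70.6%, the hybrid format 34/58 = 58.6% → the chronological format
Tech: the chronological format 7/19 = 36.8%, the hybrid format 143/563 = 25.4% → the chronological format
Media: the chronological format 83/131 = 63.4%, the hybrid format 90/172 = 52.3% → the chronological format
Retail: the chronological format 183/236 = 77.5%, the hybrid format 4/6 = 66.7% → the chronological format
The chronological format has the higher rate in all 4 groups.

the chronological format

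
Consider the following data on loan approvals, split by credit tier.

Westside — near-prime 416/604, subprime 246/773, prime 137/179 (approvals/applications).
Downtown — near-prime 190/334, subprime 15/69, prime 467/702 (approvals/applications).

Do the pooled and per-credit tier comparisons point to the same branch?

Near-prime: Westside 416/604 = 68.9%, Downtown 190/334 = 56.9% → Westside
Subprime: Westside 246/773 = 31.8%, Downtown 15/69 = 21.7% → Westside
Prime: Westside 137/179 = 76.5%, Downtown 467/702 = 66.5% → Westside
Overall: Westside 799/1556 = 51.3%, Downtown 672/1105 = 60.8% → Downtown
Westside wins each credit group but Downtown wins overall — the comparison reverses. Westside's applications skew toward subprime, which has a lower base rate.

No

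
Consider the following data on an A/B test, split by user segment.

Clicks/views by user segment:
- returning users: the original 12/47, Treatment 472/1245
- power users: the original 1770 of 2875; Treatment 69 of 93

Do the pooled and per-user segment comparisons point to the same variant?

No

Returning users: the original 12/47 = 25.5%, Treatment 472/1245 = 37.9% → Treatment
Power users: the original 1770/2875 = 61.6%, Treatment 69/93 = 74.2% → Treatment
Overall: the original 1782/2922 = 61.0%, Treatment 541/1338 = 40.4% → the original
Treatment wins each user group but the original wins overall — the comparison reverses. Treatment's views skew toward returning users, which has a lower base rate.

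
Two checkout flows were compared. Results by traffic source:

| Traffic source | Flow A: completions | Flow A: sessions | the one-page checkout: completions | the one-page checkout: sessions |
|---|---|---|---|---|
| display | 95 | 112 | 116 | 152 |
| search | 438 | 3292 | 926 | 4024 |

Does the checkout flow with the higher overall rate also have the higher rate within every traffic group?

No

Display: Flow A 95/112 = 84.8%, the one-page checkout 116/152 = 76.3% → Flow A
Search: Flow A 438/3292 = 13.3%, the one-page checkout 926/4024 = 23.0% → the one-page checkout
Overall: Flow A 533/3404 = 15.7%, the one-page checkout 1042/4176 = 25.0% → the one-page checkout
Neither sweeps: Flow A wins 1 of 2 groups, the one-page checkout wins 1. The one-page checkout wins overall but not every group — no Simpson reversal.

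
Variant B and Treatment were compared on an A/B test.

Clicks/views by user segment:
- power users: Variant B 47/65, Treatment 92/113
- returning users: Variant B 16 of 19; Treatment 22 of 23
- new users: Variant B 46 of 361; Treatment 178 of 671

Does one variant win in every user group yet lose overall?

No

Power users: Variant B 47/65 = 72.3%, Treatment 92/113 = 81.4% → Treatment
Returning users: Variant B 16/19 = 84.2%, Treatment 22/23 = 95.7% → Treatment
New users: Variant B 46/361 = 12.7%, Treatment 178/671 = 26.5% → Treatment
Overall: Variant B 109/445 = 24.5%, Treatment 292/807 = 36.2% → Treatment
Treatment wins overall and in every user group — no reversal.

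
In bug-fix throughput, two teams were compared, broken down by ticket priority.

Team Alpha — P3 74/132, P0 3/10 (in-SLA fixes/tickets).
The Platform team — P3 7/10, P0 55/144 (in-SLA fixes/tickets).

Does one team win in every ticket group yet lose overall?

Yes

P3: Team Alpha 74/132 = 56.1%, the Platform team 7/10 = 70.0% → the Platform team
P0: Team Alpha 3/10 = 30.0%, the Platform team 55/144 = 38.2% → the Platform team
Overall: Team Alpha 77/142 = 54.2%, the Platform team 62/154 = 40.3% → Team Alpha
The Platform team wins each ticket group but Team Alpha wins overall — the comparison reverses. The Platform team's tickets skew toward P0, which has a lower base rate.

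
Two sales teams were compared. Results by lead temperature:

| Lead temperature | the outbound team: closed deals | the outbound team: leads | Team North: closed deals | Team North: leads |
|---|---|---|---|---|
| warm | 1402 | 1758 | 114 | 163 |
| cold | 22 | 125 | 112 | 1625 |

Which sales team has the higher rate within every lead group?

the outbound team

Warm: the outbound team 1402/1758 = 79.7%, Team North 114/163 = 69.9% → the outbound team
Cold: the outbound team 22/125 = 17.6%, Team North 112/1625 = 6.9% → the outbound team
The outbound team has the higher rate in both groups.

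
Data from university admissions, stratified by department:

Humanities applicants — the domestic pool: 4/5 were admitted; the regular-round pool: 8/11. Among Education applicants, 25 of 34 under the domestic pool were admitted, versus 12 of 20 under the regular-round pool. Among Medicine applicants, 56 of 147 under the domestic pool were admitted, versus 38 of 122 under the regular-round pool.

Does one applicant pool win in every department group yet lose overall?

No

Humanities: the domestic pool 4/5 = 80.0%, the regular-round pool 8/11 = 72.7% → the domestic pool
Education: the domestic pool 25/34 = 73.5%, the regular-round pool 12/20 = 60.0% → the domestic pool
Medicine: the domestic pool 56/147 = 38.1%, the regular-round pool 38/122 = 31.1% → the domestic pool
Overall: the domestic pool 85/186 = 45.7%, the regular-round pool 58/153 = 37.9% → the domestic pool
The domestic pool wins overall and in every department group — no reversal.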